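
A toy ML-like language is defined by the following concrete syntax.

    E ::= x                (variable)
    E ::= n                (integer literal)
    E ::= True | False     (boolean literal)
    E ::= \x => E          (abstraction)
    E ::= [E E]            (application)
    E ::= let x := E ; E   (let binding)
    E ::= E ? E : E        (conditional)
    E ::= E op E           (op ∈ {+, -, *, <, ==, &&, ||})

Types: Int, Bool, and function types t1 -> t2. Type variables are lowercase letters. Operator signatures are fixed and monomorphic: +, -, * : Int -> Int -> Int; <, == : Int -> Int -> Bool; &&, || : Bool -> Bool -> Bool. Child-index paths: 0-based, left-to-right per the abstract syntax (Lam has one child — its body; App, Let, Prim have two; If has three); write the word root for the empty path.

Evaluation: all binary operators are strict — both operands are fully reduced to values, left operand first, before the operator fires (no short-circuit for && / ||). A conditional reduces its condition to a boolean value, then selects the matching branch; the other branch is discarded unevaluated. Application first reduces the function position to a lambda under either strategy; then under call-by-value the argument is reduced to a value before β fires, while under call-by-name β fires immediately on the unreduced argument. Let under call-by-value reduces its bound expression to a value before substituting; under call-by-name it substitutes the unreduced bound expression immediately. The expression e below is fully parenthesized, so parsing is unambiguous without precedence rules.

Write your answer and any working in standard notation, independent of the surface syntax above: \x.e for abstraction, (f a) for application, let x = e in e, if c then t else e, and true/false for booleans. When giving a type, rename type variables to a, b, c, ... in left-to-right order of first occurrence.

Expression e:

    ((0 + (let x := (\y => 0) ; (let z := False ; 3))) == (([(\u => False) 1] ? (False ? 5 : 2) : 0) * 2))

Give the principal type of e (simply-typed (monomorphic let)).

Derivation:
  unify Int ~ Int
\y._ : a -> Int
let x : a -> Int
let z : Bool
  unify Int ~ Int
  unify Int ~ Int
\u._ : b -> Bool
  unify b -> Bool ~ Int -> c
  unify b ~ Int
  unify Bool ~ c
_ _ : Bool
  unify Bool ~ Bool
  unify Bool ~ Bool
  unify Int ~ Int
  unify Int ~ Int
  unify Int ~ Int
  unify Int ~ Int
  unify Int ~ Int

Answer: Bool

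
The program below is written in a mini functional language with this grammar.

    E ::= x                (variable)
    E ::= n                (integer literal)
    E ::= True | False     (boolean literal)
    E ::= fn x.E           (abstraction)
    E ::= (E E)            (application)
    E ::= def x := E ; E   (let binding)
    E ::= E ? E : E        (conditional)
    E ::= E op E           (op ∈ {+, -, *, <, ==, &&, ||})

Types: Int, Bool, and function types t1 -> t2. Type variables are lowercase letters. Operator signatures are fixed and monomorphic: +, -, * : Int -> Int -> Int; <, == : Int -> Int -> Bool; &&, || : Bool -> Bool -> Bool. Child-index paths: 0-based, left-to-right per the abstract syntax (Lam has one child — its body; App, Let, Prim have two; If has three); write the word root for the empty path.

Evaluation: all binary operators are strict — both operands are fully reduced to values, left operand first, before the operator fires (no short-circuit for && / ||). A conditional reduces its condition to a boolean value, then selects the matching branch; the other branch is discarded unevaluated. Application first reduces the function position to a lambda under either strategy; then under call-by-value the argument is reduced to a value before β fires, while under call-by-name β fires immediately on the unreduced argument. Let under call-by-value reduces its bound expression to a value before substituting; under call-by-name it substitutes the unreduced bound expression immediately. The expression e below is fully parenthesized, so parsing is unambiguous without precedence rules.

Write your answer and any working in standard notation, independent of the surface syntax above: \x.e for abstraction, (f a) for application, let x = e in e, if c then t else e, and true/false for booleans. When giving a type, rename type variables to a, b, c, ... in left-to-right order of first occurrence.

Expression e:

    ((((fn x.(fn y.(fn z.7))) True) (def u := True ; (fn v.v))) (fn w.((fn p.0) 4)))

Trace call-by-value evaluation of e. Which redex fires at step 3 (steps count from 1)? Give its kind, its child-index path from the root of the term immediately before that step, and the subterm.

Working:
step 0: ((((\x.(\y.(\z.7))) true) (let u = true in (\v.v))) (\w.((\p.0) 4)))
step 1: [beta@0.0] (((\y.(\z.7)) (let u = true in (\v.v))) (\w.((\p.0) 4)))
step 2: [let@0.1] (((\y.(\z.7)) (\v.v)) (\w.((\p.0) 4)))
step 3: [beta@0] ((\z.7) (\w.((\p.0) 4)))

Answer: beta at 0 : ((\y.(\z.7)) (\v.v))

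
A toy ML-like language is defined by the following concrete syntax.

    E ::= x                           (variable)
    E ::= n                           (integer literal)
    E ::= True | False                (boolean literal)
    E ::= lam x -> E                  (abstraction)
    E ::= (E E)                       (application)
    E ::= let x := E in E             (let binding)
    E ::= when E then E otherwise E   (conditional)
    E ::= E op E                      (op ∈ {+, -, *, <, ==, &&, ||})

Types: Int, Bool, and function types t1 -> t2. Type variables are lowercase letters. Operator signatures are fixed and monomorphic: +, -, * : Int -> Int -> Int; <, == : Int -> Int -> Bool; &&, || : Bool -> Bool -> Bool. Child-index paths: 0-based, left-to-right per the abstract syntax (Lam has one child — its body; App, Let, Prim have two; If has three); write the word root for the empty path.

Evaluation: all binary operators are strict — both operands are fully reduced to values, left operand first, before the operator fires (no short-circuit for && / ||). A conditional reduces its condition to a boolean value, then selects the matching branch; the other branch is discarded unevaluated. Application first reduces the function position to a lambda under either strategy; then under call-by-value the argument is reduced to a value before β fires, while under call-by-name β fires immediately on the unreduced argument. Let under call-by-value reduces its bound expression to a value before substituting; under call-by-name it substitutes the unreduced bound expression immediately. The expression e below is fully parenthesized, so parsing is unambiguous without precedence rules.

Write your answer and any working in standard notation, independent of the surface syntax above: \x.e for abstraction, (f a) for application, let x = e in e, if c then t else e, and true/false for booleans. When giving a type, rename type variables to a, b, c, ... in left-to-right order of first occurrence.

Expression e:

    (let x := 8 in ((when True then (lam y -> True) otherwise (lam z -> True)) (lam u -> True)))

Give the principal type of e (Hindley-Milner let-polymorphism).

Answer: Bool

Trace:
let x : Int
  unify Bool ~ Bool
\y._ : a -> Bool
\z._ : b -> Bool
  unify a -> Bool ~ b -> Bool
  unify a ~ b
  unify Bool ~ Bool
\u._ : c -> Bool
  unify b -> Bool ~ (c -> Bool) -> d
  unify b ~ c -> Bool
  unify Bool ~ d
_ _ : Bool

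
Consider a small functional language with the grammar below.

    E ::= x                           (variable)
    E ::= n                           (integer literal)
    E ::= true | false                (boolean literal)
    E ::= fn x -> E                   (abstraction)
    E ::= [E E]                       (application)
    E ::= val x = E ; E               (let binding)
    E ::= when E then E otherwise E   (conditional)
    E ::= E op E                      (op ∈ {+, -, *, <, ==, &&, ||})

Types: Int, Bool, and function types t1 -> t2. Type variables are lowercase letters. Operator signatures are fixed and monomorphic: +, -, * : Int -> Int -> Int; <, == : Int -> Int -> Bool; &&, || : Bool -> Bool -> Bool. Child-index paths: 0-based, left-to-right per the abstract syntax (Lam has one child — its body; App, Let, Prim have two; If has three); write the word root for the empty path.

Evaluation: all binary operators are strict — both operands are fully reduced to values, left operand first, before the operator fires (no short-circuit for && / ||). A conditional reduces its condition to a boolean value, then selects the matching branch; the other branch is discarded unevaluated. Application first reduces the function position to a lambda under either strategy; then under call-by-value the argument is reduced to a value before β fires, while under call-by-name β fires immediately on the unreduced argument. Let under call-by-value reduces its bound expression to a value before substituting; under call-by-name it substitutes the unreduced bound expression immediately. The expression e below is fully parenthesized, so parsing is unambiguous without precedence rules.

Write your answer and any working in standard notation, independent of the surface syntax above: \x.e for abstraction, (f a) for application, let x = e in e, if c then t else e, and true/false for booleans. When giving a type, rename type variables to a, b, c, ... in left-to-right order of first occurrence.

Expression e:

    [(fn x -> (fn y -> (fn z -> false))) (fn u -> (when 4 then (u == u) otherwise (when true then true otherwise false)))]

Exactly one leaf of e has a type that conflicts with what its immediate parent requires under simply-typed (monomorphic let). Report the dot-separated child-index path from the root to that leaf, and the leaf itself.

Derivation:
\z._ : c -> Bool
\y._ : b -> c -> Bool
\x._ : a -> b -> c -> Bool
  unify Int ~ Bool
  FAIL: mismatch Int ~ Bool

Answer: 1.0.0 : 4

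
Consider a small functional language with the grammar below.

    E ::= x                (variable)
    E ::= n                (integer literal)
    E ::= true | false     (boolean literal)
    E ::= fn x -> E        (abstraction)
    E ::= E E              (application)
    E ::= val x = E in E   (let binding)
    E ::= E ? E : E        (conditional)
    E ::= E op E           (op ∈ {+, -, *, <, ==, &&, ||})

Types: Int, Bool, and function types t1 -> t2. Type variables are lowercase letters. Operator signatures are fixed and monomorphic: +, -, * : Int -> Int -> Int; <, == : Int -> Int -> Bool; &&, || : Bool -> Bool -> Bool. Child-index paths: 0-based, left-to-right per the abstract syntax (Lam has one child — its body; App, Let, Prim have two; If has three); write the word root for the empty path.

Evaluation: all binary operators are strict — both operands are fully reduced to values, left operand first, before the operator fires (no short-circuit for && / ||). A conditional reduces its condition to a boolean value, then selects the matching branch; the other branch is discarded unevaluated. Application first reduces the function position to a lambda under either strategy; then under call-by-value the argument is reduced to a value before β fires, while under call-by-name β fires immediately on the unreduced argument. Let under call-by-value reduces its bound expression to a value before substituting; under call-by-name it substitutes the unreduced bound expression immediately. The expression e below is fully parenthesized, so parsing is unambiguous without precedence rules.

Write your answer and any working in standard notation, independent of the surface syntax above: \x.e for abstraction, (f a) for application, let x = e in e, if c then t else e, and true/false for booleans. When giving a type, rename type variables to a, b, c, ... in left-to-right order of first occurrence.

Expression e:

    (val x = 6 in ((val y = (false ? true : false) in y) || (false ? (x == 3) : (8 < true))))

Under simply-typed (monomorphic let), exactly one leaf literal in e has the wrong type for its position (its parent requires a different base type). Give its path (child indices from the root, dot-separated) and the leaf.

Answer: 1.1.2.1 : true

Trace:
let x : Int
  unify Bool ~ Bool
  unify Bool ~ Bool
let y : Bool
y : Bool
  unify Bool ~ Bool
  unify Bool ~ Bool
x : Int
  unify Int ~ Int
  unify Int ~ Int
  unify Int ~ Int
  unify Bool ~ Int
  FAIL: mismatch Bool ~ Int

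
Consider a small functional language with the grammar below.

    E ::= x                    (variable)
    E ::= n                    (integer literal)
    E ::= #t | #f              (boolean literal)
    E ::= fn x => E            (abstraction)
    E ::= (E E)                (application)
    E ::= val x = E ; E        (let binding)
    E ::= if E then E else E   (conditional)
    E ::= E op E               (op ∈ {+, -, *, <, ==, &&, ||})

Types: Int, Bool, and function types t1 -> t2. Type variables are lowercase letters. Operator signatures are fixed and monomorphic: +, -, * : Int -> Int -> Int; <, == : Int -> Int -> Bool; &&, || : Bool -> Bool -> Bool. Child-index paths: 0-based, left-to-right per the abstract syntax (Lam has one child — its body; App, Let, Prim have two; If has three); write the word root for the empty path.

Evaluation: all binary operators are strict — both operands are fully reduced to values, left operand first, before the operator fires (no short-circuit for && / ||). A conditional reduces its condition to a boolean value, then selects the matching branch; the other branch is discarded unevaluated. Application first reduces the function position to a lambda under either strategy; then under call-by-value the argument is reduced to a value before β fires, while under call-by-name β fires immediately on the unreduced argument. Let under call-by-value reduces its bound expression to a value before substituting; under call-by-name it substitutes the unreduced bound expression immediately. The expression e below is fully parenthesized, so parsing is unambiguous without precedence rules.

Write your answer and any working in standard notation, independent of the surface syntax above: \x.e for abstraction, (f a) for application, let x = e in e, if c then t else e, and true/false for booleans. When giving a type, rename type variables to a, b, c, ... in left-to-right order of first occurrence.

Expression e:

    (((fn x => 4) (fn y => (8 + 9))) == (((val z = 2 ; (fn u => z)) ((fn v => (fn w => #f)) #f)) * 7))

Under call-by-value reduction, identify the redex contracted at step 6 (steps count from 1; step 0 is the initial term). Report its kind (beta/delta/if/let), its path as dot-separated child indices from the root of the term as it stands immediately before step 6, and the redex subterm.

Trace:
step 0: (((\x.4) (\y.(8 + 9))) == (((let z = 2 in (\u.z)) ((\v.(\w.false)) false)) * 7))
step 1: [beta@0] (4 == (((let z = 2 in (\u.z)) ((\v.(\w.false)) false)) * 7))
step 2: [let@1.0.0] (4 == (((\u.2) ((\v.(\w.false)) false)) * 7))
step 3: [beta@1.0.1] (4 == (((\u.2) (\w.false)) * 7))
step 4: [beta@1.0] (4 == (2 * 7))
step 5: [delta@1] (4 == 14)
step 6: [delta@root] false

Answer: delta at root : (4 == 14)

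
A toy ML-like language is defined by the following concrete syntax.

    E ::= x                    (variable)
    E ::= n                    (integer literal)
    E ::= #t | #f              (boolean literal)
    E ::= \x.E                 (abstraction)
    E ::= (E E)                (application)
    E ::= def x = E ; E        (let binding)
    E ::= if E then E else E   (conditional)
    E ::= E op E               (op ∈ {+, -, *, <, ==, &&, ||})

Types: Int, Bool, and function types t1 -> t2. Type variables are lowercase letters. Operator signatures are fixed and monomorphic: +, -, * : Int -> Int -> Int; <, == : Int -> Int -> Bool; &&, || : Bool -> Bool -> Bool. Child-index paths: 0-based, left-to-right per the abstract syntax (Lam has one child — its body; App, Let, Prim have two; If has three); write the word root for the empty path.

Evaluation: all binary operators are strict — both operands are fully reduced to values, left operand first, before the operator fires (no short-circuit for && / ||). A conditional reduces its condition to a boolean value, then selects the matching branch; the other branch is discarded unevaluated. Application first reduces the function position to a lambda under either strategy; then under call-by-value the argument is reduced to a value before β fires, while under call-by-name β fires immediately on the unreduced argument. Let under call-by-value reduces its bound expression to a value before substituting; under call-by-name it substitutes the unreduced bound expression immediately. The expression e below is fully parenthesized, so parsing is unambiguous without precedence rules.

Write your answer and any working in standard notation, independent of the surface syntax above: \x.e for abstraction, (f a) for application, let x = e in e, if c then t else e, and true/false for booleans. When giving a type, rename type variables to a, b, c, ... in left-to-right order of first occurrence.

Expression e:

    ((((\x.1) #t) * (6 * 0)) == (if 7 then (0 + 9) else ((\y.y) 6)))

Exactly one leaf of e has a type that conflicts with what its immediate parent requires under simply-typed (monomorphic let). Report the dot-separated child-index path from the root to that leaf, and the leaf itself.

Working:
\x._ : a -> Int
  unify a -> Int ~ Bool -> b
  unify a ~ Bool
  unify Int ~ b
_ _ : Int
  unify Int ~ Int
  unify Int ~ Int
  unify Int ~ Int
  unify Int ~ Int
  unify Int ~ Int
  unify Int ~ Bool
  FAIL: mismatch Int ~ Bool

Answer: 1.0 : 7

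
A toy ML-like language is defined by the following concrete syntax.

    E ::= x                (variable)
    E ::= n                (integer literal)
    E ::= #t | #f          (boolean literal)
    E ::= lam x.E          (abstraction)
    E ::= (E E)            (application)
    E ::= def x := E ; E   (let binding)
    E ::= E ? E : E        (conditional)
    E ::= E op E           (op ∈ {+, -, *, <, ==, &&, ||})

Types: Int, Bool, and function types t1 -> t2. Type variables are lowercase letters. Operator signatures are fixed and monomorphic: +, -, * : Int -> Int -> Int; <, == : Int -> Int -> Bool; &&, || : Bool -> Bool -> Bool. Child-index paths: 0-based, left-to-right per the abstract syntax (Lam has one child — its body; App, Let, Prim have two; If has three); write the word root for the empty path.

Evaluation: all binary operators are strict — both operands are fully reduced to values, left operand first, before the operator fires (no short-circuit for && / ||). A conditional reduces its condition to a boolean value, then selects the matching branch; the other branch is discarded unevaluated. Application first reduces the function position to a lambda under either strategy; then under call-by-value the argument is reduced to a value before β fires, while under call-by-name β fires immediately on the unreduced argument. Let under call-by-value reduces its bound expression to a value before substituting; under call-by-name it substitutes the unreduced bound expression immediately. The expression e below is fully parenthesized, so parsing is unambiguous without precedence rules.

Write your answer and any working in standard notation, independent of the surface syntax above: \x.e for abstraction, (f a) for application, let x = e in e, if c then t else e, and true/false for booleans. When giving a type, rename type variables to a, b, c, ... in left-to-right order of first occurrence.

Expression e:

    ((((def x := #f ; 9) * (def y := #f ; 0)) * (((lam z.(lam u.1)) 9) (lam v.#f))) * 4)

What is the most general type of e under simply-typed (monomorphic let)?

Answer: Int

Working:
let x : Bool
  unify Int ~ Int
let y : Bool
  unify Int ~ Int
  unify Int ~ Int
\u._ : b -> Int
\z._ : a -> b -> Int
  unify a -> b -> Int ~ Int -> c
  unify a ~ Int
  unify b -> Int ~ c
_ _ : b -> Int
\v._ : d -> Bool
  unify b -> Int ~ (d -> Bool) -> e
  unify b ~ d -> Bool
  unify Int ~ e
_ _ : Int
  unify Int ~ Int
  unify Int ~ Int
  unify Int ~ Int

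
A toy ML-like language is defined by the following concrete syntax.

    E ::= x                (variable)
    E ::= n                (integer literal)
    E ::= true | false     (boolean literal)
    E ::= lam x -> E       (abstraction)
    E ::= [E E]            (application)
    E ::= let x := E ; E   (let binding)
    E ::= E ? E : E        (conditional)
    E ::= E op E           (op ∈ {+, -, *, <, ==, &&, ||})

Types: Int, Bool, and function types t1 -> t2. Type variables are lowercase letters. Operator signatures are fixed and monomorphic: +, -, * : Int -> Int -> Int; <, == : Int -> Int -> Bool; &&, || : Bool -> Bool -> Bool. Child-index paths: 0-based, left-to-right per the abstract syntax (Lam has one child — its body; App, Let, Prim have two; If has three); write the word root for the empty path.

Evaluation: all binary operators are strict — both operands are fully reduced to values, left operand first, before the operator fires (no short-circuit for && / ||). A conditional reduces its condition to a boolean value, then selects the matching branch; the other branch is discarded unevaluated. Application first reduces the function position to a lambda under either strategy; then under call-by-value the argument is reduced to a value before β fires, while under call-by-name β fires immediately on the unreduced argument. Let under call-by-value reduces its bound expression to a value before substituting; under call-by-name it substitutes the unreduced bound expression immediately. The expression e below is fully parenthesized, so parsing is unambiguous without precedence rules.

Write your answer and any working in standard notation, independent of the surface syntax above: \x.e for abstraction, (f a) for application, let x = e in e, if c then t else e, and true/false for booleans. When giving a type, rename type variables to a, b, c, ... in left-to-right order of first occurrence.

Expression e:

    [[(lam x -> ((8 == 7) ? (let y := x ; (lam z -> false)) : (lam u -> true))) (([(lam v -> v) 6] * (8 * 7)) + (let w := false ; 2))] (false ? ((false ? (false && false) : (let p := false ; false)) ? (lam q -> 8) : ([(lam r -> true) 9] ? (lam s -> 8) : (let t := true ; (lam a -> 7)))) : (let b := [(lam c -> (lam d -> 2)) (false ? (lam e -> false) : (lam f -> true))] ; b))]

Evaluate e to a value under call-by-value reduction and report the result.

Answer: true

Working:
step 0: (((\x.(if (8 == 7) then (let y = x in (\z.false)) else (\u.true))) ((((\v.v) 6) * (8 * 7)) + (let w = false in 2))) (if false then (if (if false then (false && false) else (let p = false in false)) then (\q.8) else (if ((\r.true) 9) then (\s.8) else (let t = true in (\a.7)))) else (let b = ((\c.(\d.2)) (if false then (\e.false) else (\f.true))) in b)))
step 1: [beta@0.1.0.0] (((\x.(if (8 == 7) then (let y = x in (\z.false)) else (\u.true))) ((6 * (8 * 7)) + (let w = false in 2))) (if false then (if (if false then (false && false) else (let p = false in false)) then (\q.8) else (if ((\r.true) 9) then (\s.8) else (let t = true in (\a.7)))) else (let b = ((\c.(\d.2)) (if false then (\e.false) else (\f.true))) in b)))
step 2: [delta@0.1.0.1] (((\x.(if (8 == 7) then (let y = x in (\z.false)) else (\u.true))) ((6 * 56) + (let w = false in 2))) (if false then (if (if false then (false && false) else (let p = false in false)) then (\q.8) else (if ((\r.true) 9) then (\s.8) else (let t = true in (\a.7)))) else (let b = ((\c.(\d.2)) (if false then (\e.false) else (\f.true))) in b)))
step 3: [delta@0.1.0] (((\x.(if (8 == 7) then (let y = x in (\z.false)) else (\u.true))) (336 + (let w = false in 2))) (if false then (if (if false then (false && false) else (let p = false in false)) then (\q.8) else (if ((\r.true) 9) then (\s.8) else (let t = true in (\a.7)))) else (let b = ((\c.(\d.2)) (if false then (\e.false) else (\f.true))) in b)))
step 4: [let@0.1.1] (((\x.(if (8 == 7) then (let y = x in (\z.false)) else (\u.true))) (336 + 2)) (if false then (if (if false then (false && false) else (let p = false in false)) then (\q.8) else (if ((\r.true) 9) then (\s.8) else (let t = true in (\a.7)))) else (let b = ((\c.(\d.2)) (if false then (\e.false) else (\f.true))) in b)))
step 5: [delta@0.1] (((\x.(if (8 == 7) then (let y = x in (\z.false)) else (\u.true))) 338) (if false then (if (if false then (false && false) else (let p = false in false)) then (\q.8) else (if ((\r.true) 9) then (\s.8) else (let t = true in (\a.7)))) else (let b = ((\c.(\d.2)) (if false then (\e.false) else (\f.true))) in b)))
step 6: [beta@0] ((if (8 == 7) then (let y = 338 in (\z.false)) else (\u.true)) (if false then (if (if false then (false && false) else (let p = false in false)) then (\q.8) else (if ((\r.true) 9) then (\s.8) else (let t = true in (\a.7)))) else (let b = ((\c.(\d.2)) (if false then (\e.false) else (\f.true))) in b)))
step 7: [delta@0.0] ((if false then (let y = 338 in (\z.false)) else (\u.true)) (if false then (if (if false then (false && false) else (let p = false in false)) then (\q.8) else (if ((\r.true) 9) then (\s.8) else (let t = true in (\a.7)))) else (let b = ((\c.(\d.2)) (if false then (\e.false) else (\f.true))) in b)))
step 8: [if@0] ((\u.true) (if false then (if (if false then (false && false) else (let p = false in false)) then (\q.8) else (if ((\r.true) 9) then (\s.8) else (let t = true in (\a.7)))) else (let b = ((\c.(\d.2)) (if false then (\e.false) else (\f.true))) in b)))
step 9: [if@1] ((\u.true) (let b = ((\c.(\d.2)) (if false then (\e.false) else (\f.true))) in b))
step 10: [if@1.0.1] ((\u.true) (let b = ((\c.(\d.2)) (\f.true)) in b))
step 11: [beta@1.0] ((\u.true) (let b = (\d.2) in b))
step 12: [let@1] ((\u.true) (\d.2))
step 13: [beta@root] true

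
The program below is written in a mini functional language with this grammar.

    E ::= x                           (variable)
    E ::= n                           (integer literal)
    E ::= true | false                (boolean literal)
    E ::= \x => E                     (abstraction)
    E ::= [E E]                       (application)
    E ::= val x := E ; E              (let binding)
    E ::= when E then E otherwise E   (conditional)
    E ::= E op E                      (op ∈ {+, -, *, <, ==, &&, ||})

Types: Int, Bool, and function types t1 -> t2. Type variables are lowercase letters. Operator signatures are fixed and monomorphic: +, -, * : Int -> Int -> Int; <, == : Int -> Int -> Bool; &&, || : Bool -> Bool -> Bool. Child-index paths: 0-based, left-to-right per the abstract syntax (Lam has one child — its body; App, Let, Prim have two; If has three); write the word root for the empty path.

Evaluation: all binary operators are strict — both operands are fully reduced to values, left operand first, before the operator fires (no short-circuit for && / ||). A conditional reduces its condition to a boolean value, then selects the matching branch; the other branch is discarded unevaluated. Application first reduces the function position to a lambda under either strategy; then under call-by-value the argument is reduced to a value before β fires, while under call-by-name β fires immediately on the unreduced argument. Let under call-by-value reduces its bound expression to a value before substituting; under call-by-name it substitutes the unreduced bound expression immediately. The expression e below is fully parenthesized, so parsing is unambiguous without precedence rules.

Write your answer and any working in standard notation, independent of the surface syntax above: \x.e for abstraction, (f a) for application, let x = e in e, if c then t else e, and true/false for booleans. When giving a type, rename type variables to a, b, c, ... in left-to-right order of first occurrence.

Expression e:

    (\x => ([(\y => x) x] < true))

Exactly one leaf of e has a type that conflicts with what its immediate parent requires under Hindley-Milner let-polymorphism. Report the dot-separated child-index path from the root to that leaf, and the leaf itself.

Derivation:
x : a
\y._ : b -> a
x : a
  unify b -> a ~ a -> c
  unify b ~ a
  unify a ~ c
_ _ : c
  unify c ~ Int
  unify Bool ~ Int
  FAIL: mismatch Bool ~ Int

Answer: 0.1 : true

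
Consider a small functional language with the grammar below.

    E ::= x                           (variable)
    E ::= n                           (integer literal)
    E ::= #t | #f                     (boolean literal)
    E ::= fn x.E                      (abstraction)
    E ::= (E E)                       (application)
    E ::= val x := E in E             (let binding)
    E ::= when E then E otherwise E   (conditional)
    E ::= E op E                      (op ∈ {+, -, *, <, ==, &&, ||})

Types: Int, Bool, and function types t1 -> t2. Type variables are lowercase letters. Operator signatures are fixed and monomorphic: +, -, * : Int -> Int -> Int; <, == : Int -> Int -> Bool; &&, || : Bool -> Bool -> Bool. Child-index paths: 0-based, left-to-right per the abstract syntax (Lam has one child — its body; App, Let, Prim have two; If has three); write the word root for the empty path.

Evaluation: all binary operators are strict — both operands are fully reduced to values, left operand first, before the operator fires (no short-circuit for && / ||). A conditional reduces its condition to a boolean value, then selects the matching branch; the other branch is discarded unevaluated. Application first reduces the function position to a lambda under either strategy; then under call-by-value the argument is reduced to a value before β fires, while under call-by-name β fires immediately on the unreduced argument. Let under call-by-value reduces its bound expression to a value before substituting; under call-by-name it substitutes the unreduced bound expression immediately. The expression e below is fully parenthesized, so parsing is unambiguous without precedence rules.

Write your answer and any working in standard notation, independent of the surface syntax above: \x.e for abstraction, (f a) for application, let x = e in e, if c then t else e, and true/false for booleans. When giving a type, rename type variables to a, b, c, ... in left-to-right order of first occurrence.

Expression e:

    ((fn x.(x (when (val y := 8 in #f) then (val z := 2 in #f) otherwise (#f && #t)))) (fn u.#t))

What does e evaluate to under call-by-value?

Trace:
step 0: ((\x.(x (if (let y = 8 in false) then (let z = 2 in false) else (false && true)))) (\u.true))
step 1: [beta@root] ((\u.true) (if (let y = 8 in false) then (let z = 2 in false) else (false && true)))
step 2: [let@1.0] ((\u.true) (if false then (let z = 2 in false) else (false && true)))
step 3: [if@1] ((\u.true) (false && true))
step 4: [delta@1] ((\u.true) false)
step 5: [beta@root] true

Answer: true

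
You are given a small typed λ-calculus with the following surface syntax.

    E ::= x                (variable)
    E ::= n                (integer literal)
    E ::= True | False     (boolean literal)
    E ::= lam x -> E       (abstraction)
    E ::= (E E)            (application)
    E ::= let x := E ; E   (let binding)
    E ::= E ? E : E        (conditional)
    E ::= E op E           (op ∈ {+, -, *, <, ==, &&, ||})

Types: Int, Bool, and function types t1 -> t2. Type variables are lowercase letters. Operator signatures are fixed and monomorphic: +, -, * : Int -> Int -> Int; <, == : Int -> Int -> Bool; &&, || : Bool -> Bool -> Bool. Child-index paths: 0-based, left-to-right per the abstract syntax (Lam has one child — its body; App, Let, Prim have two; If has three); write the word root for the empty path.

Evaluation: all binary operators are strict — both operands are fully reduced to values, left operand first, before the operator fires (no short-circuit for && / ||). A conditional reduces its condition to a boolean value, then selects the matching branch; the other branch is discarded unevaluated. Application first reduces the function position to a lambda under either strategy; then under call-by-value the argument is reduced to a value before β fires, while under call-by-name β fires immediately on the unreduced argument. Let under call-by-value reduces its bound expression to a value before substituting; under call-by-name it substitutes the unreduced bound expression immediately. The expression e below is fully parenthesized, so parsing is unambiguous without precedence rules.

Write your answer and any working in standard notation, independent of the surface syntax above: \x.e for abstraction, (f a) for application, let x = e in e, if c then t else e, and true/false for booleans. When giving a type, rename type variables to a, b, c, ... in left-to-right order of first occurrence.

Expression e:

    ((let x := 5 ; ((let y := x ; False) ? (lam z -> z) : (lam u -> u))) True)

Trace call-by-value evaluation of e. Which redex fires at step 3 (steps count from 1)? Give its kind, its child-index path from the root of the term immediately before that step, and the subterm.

Working:
step 0: ((let x = 5 in (if (let y = x in false) then (\z.z) else (\u.u))) true)
step 1: [let@0] ((if (let y = 5 in false) then (\z.z) else (\u.u)) true)
step 2: [let@0.0] ((if false then (\z.z) else (\u.u)) true)
step 3: [if@0] ((\u.u) true)

Answer: if at 0 : (if false then (\z.z) else (\u.u))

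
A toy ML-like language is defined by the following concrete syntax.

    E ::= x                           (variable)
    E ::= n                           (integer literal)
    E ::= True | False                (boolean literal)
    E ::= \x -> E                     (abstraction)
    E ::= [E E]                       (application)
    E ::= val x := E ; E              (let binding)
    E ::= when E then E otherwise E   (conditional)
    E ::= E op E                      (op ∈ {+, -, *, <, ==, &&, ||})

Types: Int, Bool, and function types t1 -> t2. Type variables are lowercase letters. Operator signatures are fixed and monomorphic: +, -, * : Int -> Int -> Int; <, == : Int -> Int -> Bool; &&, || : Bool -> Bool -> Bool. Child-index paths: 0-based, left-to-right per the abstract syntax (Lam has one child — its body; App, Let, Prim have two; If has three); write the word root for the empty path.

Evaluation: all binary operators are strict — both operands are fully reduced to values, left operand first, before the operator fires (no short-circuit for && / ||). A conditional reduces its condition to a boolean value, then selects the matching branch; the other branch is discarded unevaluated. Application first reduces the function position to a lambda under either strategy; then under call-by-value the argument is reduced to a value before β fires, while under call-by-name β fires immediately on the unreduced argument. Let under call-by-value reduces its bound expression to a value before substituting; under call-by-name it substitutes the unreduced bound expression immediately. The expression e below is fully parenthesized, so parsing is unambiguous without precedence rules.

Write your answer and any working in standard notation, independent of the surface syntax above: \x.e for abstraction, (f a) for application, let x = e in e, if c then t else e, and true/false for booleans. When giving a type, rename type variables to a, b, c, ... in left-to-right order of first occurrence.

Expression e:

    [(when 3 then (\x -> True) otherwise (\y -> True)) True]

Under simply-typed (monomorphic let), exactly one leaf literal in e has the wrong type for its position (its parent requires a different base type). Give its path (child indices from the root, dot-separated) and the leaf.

Answer: 0.0 : 3

Derivation:
  unify Int ~ Bool
  FAIL: mismatch Int ~ Bool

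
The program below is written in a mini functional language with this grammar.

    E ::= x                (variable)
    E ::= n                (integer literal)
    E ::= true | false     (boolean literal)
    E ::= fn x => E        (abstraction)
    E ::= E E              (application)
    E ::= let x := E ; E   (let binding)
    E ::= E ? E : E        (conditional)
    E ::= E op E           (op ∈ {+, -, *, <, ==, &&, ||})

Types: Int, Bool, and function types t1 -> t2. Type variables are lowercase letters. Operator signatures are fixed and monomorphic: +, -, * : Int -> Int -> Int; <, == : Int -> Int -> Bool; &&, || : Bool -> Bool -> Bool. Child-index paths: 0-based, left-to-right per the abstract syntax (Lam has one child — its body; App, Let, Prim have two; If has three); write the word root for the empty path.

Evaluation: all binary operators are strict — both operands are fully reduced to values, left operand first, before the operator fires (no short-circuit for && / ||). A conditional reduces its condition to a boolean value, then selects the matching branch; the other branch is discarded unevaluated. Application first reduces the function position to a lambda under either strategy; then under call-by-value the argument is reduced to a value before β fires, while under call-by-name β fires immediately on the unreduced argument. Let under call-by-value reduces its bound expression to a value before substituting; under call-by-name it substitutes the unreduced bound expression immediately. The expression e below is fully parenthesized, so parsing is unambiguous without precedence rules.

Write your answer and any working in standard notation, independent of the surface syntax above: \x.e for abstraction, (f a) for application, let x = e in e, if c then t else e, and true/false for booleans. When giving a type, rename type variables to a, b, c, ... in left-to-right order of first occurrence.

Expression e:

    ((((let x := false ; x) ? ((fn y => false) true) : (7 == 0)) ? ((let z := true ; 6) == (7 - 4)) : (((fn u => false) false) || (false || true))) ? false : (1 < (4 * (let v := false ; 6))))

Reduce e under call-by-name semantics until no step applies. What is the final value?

Answer: false

Derivation:
step 0: (if (if (if (let x = false in x) then ((\y.false) true) else (7 == 0)) then ((let z = true in 6) == (7 - 4)) else (((\u.false) false) || (false || true))) then false else (1 < (4 * (let v = false in 6))))
step 1: [let@0.0.0] (if (if (if false then ((\y.false) true) else (7 == 0)) then ((let z = true in 6) == (7 - 4)) else (((\u.false) false) || (false || true))) then false else (1 < (4 * (let v = false in 6))))
step 2: [if@0.0] (if (if (7 == 0) then ((let z = true in 6) == (7 - 4)) else (((\u.false) false) || (false || true))) then false else (1 < (4 * (let v = false in 6))))
step 3: [delta@0.0] (if (if false then ((let z = true in 6) == (7 - 4)) else (((\u.false) false) || (false || true))) then false else (1 < (4 * (let v = false in 6))))
step 4: [if@0] (if (((\u.false) false) || (false || true)) then false else (1 < (4 * (let v = false in 6))))
step 5: [beta@0.0] (if (false || (false || true)) then false else (1 < (4 * (let v = false in 6))))
step 6: [delta@0.1] (if (false || true) then false else (1 < (4 * (let v = false in 6))))
step 7: [delta@0] (if true then false else (1 < (4 * (let v = false in 6))))
step 8: [if@root] false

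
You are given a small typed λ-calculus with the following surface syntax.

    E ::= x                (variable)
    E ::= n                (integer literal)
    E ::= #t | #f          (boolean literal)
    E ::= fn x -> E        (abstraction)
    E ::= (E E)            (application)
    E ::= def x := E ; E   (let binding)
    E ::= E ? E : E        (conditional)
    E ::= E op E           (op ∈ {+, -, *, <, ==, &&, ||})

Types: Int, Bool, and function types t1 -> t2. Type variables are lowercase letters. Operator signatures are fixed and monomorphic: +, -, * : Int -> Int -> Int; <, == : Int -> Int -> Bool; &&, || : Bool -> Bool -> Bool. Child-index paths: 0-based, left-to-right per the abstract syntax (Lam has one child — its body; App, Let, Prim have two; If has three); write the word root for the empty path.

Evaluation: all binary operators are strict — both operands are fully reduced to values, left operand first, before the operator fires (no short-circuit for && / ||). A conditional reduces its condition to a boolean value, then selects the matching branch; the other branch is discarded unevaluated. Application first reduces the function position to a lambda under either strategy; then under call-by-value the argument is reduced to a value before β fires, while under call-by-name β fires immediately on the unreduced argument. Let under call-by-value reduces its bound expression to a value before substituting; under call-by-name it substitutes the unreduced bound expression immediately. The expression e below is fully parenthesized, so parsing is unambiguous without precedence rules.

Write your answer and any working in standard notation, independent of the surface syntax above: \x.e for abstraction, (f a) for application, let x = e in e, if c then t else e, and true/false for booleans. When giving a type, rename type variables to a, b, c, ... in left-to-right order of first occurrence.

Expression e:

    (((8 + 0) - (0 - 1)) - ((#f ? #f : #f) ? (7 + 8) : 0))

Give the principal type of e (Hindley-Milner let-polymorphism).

Derivation:
  unify Int ~ Int
  unify Int ~ Int
  unify Int ~ Int
  unify Int ~ Int
  unify Int ~ Int
  unify Int ~ Int
  unify Int ~ Int
  unify Bool ~ Bool
  unify Bool ~ Bool
  unify Bool ~ Bool
  unify Int ~ Int
  unify Int ~ Int
  unify Int ~ Int
  unify Int ~ Int

Answer: Int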